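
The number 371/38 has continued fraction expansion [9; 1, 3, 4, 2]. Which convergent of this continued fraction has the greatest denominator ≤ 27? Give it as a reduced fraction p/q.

166/17

a_0 = 9: 9/1  (≤ bound)
a_1 = 1: 10/1  (≤ bound)
a_2 = 3: 39/4  (≤ bound)
a_3 = 4: 166/17  (≤ bound)
a_4 = 2: 371/38  (> 27, stop)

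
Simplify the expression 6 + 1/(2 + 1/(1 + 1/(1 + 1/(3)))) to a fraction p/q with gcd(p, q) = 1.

Compute successive convergents:
a_0 = 6: 6/1
a_1 = 2: 13/2
a_2 = 1: 19/3
a_3 = 1: 32/5
a_4 = 3: 115/18

115/18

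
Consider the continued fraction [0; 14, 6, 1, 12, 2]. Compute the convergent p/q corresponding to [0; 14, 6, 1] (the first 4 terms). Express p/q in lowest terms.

Start with 1.
6 + 1/(1/1) = 6 + 1/1 = 7/1
14 + 1/(7/1) = 14 + 1/7 = 99/7
0 + 1/(99/7) = 0 + 7/99 = 7/99

7/99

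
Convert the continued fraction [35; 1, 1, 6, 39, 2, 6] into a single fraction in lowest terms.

237929/6695

Compute successive convergents:
a_0 = 35: 35/1
a_1 = 1: 36/1
a_2 = 1: 71/2
a_3 = 6: 462/13
a_4 = 39: 18089/509
a_5 = 2: 36640/1031
a_6 = 6: 237929/6695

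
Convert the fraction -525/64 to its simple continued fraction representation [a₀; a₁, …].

[-9; 1, 3, 1, 12]

Repeatedly divide and take the remainder:
-525 = -9·64 + 51, so a_0 = -9
64 = 1·51 + 13, so a_1 = 1
51 = 3·13 + 12, so a_2 = 3
13 = 1·12 + 1, so a_3 = 1
12 = 12·1 + 0, so a_4 = 12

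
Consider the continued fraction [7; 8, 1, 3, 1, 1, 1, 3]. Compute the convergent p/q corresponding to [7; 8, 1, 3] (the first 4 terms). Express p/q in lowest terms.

Start with 3.
1 + 1/(3/1) = 1 + 1/3 = 4/3
8 + 1/(4/3) = 8 + 3/4 = 35/4
7 + 1/(35/4) = 7 + 4/35 = 249/35

249/35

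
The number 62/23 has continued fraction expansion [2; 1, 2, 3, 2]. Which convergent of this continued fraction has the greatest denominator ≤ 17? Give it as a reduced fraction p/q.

List convergents until the denominator exceeds the bound:
a_0 = 2: 2/1  (≤ bound)
a_1 = 1: 3/1  (≤ bound)
a_2 = 2: 8/3  (≤ bound)
a_3 = 3: 27/10  (≤ bound)
a_4 = 2: 62/23  (> 17, stop)

27/10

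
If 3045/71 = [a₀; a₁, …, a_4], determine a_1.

3045 ÷ 71 → quotient 42, remainder 63
71 ÷ 63 → quotient 1, remainder 8

1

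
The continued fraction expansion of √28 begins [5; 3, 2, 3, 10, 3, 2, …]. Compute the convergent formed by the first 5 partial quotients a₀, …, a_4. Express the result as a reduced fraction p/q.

a_0 = 5: 5/1
a_1 = 3: 16/3
a_2 = 2: 37/7
a_3 = 3: 127/24
a_4 = 10: 1307/247

1307/247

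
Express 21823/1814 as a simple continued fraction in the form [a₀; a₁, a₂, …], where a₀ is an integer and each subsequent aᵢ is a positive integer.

[12; 32, 1, 54]

Repeatedly divide and take the remainder:
21823 = 12·1814 + 55, so a_0 = 12
1814 = 32·55 + 54, so a_1 = 32
55 = 1·54 + 1, so a_2 = 1
54 = 54·1 + 0, so a_3 = 54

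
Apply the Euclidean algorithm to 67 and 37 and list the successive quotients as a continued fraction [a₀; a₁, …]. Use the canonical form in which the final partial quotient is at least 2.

[1; 1, 4, 3, 2]

67 ÷ 37 → quotient 1, remainder 30
37 ÷ 30 → quotient 1, remainder 7
30 ÷ 7 → quotient 4, remainder 2
7 ÷ 2 → quotient 3, remainder 1
2 ÷ 1 → quotient 2, remainder 0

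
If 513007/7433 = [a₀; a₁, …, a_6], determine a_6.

7

513007 = 69·7433 + 130, so a_0 = 69
7433 = 57·130 + 23, so a_1 = 57
130 = 5·23 + 15, so a_2 = 5
23 = 1·15 + 8, so a_3 = 1
15 = 1·8 + 7, so a_4 = 1
8 = 1·7 + 1, so a_5 = 1
7 = 7·1 + 0, so a_6 = 7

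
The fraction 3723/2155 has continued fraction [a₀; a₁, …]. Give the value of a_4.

2

3723 ÷ 2155 → quotient 1, remainder 1568
2155 ÷ 1568 → quotient 1, remainder 587
1568 ÷ 587 → quotient 2, remainder 394
587 ÷ 394 → quotient 1, remainder 193
394 ÷ 193 → quotient 2, remainder 8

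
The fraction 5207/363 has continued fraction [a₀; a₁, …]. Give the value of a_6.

⌊5207/363⌋ = 14, remainder 125
⌊363/125⌋ = 2, remainder 113
⌊125/113⌋ = 1, remainder 12
⌊113/12⌋ = 9, remainder 5
⌊12/5⌋ = 2, remainder 2
⌊5/2⌋ = 2, remainder 1
⌊2/1⌋ = 2, remainder 0

2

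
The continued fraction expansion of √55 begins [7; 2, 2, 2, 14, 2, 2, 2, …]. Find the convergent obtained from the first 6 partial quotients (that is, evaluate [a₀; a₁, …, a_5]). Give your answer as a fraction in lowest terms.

2655/358

Collapse the nested fraction from the inside out:
Start with 2.
14 + 1/(2/1) = 14 + 1/2 = 29/2
2 + 1/(29/2) = 2 + 2/29 = 60/29
2 + 1/(60/29) = 2 + 29/60 = 149/60
2 + 1/(149/60) = 2 + 60/149 = 358/149
7 + 1/(358/149) = 7 + 149/358 = 2655/358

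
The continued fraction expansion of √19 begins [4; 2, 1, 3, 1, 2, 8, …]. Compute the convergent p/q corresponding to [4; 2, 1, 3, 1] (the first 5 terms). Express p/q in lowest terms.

Start with 1.
3 + 1/(1/1) = 3 + 1/1 = 4/1
1 + 1/(4/1) = 1 + 1/4 = 5/4
2 + 1/(5/4) = 2 + 4/5 = 14/5
4 + 1/(14/5) = 4 + 5/14 = 61/14

61/14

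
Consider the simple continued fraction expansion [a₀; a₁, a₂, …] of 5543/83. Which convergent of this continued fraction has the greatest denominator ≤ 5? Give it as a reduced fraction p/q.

334/5

a_0 = 66: 66/1  (≤ bound)
a_1 = 1: 67/1  (≤ bound)
a_2 = 3: 267/4  (≤ bound)
a_3 = 1: 334/5  (≤ bound)
a_4 = 1: 601/9  (> 5, stop)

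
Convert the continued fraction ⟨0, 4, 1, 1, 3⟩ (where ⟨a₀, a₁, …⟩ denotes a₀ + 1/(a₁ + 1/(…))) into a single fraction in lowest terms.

Start with 3.
1 + 1/(3/1) = 1 + 1/3 = 4/3
1 + 1/(4/3) = 1 + 3/4 = 7/4
4 + 1/(7/4) = 4 + 4/7 = 32/7
0 + 1/(32/7) = 0 + 7/32 = 7/32

7/32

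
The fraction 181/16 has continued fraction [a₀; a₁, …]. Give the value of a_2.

5

Run the Euclidean algorithm, recording each quotient:
181 ÷ 16 → quotient 11, remainder 5
16 ÷ 5 → quotient 3, remainder 1
5 ÷ 1 → quotient 5, remainder 0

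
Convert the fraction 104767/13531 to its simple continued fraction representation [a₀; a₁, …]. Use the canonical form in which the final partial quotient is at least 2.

[7; 1, 2, 1, 7, 1, 6, 56]

⌊104767/13531⌋ = 7, remainder 10050
⌊13531/10050⌋ = 1, remainder 3481
⌊10050/3481⌋ = 2, remainder 3088
⌊3481/3088⌋ = 1, remainder 393
⌊3088/393⌋ = 7, remainder 337
⌊393/337⌋ = 1, remainder 56
⌊337/56⌋ = 6, remainder 1
⌊56/1⌋ = 56, remainder 0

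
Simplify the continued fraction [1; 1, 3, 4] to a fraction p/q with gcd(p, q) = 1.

Compute successive convergents:
a_0 = 1: 1/1
a_1 = 1: 2/1
a_2 = 3: 7/4
a_3 = 4: 30/17

30/17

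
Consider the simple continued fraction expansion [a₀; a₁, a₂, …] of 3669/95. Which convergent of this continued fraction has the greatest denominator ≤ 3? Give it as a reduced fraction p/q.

List convergents until the denominator exceeds the bound:
a_0 = 38: 38/1  (≤ bound)
a_1 = 1: 39/1  (≤ bound)
a_2 = 1: 77/2  (≤ bound)
a_3 = 1: 116/3  (≤ bound)
a_4 = 1: 193/5  (> 3, stop)

116/3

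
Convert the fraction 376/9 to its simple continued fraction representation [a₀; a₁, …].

Repeatedly divide and take the remainder:
⌊376/9⌋ = 41, remainder 7
⌊9/7⌋ = 1, remainder 2
⌊7/2⌋ = 3, remainder 1
⌊2/1⌋ = 2, remainder 0

[41; 1, 3, 2]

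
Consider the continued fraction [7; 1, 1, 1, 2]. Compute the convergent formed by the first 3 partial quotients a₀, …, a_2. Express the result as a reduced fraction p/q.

15/2

a_0 = 7: 7/1
a_1 = 1: 8/1
a_2 = 1: 15/2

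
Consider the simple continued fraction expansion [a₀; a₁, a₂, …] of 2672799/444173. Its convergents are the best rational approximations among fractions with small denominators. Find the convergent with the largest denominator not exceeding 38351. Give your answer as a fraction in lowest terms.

List convergents until the denominator exceeds the bound:
a_0 = 6: 6/1  (≤ bound)
a_1 = 57: 343/57  (≤ bound)
a_2 = 4: 1378/229  (≤ bound)
a_3 = 3: 4477/744  (≤ bound)
a_4 = 8: 37194/6181  (≤ bound)
a_5 = 1: 41671/6925  (≤ bound)
a_6 = 7: 328891/54656  (> 38351, stop)

41671/6925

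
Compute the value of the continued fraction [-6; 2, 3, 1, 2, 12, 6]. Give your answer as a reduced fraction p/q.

Start with 6.
12 + 1/(6/1) = 12 + 1/6 = 73/6
2 + 1/(73/6) = 2 + 6/73 = 152/73
1 + 1/(152/73) = 1 + 73/152 = 225/152
3 + 1/(225/152) = 3 + 152/225 = 827/225
2 + 1/(827/225) = 2 + 225/827 = 1879/827
-6 + 1/(1879/827) = -6 + 827/1879 = -10447/1879

-10447/1879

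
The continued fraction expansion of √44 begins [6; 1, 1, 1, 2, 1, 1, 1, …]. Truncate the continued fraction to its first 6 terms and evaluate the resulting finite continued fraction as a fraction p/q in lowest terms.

73/11

a_0 = 6: 6/1
a_1 = 1: 7/1
a_2 = 1: 13/2
a_3 = 1: 20/3
a_4 = 2: 53/8
a_5 = 1: 73/11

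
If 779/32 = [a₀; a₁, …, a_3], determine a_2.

1

Run the Euclidean algorithm, recording each quotient:
779 = 24·32 + 11, so a_0 = 24
32 = 2·11 + 10, so a_1 = 2
11 = 1·10 + 1, so a_2 = 1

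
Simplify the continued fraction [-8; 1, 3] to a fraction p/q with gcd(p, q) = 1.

-29/4

a_0 = -8: -8/1
a_1 = 1: -7/1
a_2 = 3: -29/4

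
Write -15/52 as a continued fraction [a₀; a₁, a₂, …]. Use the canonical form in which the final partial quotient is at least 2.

[-1; 1, 2, 2, 7]

-15 = -1·52 + 37, so a_0 = -1
52 = 1·37 + 15, so a_1 = 1
37 = 2·15 + 7, so a_2 = 2
15 = 2·7 + 1, so a_3 = 2
7 = 7·1 + 0, so a_4 = 7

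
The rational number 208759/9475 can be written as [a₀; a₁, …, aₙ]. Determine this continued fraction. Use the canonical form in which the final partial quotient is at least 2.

Apply division with remainder until the remainder is 0:
⌊208759/9475⌋ = 22, remainder 309
⌊9475/309⌋ = 30, remainder 205
⌊309/205⌋ = 1, remainder 104
⌊205/104⌋ = 1, remainder 101
⌊104/101⌋ = 1, remainder 3
⌊101/3⌋ = 33, remainder 2
⌊3/2⌋ = 1, remainder 1
⌊2/1⌋ = 2, remainder 0

[22; 30, 1, 1, 1, 33, 1, 2]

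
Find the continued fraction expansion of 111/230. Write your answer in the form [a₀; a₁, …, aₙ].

[0; 2, 13, 1, 7]

⌊111/230⌋ = 0, remainder 111
⌊230/111⌋ = 2, remainder 8
⌊111/8⌋ = 13, remainder 7
⌊8/7⌋ = 1, remainder 1
⌊7/1⌋ = 7, remainder 0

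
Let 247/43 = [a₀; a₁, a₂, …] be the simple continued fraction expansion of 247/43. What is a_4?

10

Repeatedly divide and take the remainder:
⌊247/43⌋ = 5, remainder 32
⌊43/32⌋ = 1, remainder 11
⌊32/11⌋ = 2, remainder 10
⌊11/10⌋ = 1, remainder 1
⌊10/1⌋ = 10, remainder 0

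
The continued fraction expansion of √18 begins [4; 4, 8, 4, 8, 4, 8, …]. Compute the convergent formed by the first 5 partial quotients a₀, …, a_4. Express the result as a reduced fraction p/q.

4756/1121

Build up convergents one term at a time:
a_0 = 4: 4/1
a_1 = 4: 17/4
a_2 = 8: 140/33
a_3 = 4: 577/136
a_4 = 8: 4756/1121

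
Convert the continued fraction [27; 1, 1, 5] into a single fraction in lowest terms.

Build up convergents one term at a time:
a_0 = 27: 27/1
a_1 = 1: 28/1
a_2 = 1: 55/2
a_3 = 5: 303/11

303/11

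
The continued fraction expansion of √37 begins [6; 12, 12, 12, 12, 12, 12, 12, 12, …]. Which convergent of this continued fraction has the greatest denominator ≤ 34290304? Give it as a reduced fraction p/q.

18798954/3090529

List convergents until the denominator exceeds the bound:
a_0 = 6: 6/1  (≤ bound)
a_1 = 12: 73/12  (≤ bound)
a_2 = 12: 882/145  (≤ bound)
a_3 = 12: 10657/1752  (≤ bound)
a_4 = 12: 128766/21169  (≤ bound)
a_5 = 12: 1555849/255780  (≤ bound)
a_6 = 12: 18798954/3090529  (≤ bound)
a_7 = 12: 227143297/37342128  (> 34290304, stop)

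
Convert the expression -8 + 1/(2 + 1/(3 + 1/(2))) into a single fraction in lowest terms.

Build up convergents one term at a time:
a_0 = -8: -8/1
a_1 = 2: -15/2
a_2 = 3: -53/7
a_3 = 2: -121/16

-121/16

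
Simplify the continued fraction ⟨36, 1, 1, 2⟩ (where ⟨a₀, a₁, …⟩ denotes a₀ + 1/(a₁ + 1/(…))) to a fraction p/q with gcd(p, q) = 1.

Starting at the tail and folding back:
Start with 2.
1 + 1/(2/1) = 1 + 1/2 = 3/2
1 + 1/(3/2) = 1 + 2/3 = 5/3
36 + 1/(5/3) = 36 + 3/5 = 183/5

183/5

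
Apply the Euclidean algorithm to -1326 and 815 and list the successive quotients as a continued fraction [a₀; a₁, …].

[-2; 2, 1, 2, 7, 2, 6]

Run the Euclidean algorithm, recording each quotient:
⌊-1326/815⌋ = -2, remainder 304
⌊815/304⌋ = 2, remainder 207
⌊304/207⌋ = 1, remainder 97
⌊207/97⌋ = 2, remainder 13
⌊97/13⌋ = 7, remainder 6
⌊13/6⌋ = 2, remainder 1
⌊6/1⌋ = 6, remainder 0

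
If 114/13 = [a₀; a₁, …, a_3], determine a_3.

3

Apply division with remainder until the remainder is 0:
114 = 8·13 + 10, so a_0 = 8
13 = 1·10 + 3, so a_1 = 1
10 = 3·3 + 1, so a_2 = 3
3 = 3·1 + 0, so a_3 = 3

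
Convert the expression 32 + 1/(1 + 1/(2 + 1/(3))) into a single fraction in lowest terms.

327/10

a_0 = 32: 32/1
a_1 = 1: 33/1
a_2 = 2: 98/3
a_3 = 3: 327/10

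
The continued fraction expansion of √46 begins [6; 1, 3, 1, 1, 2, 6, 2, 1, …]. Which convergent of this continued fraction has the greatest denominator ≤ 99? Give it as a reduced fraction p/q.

List convergents until the denominator exceeds the bound:
a_0 = 6: 6/1  (≤ bound)
a_1 = 1: 7/1  (≤ bound)
a_2 = 3: 27/4  (≤ bound)
a_3 = 1: 34/5  (≤ bound)
a_4 = 1: 61/9  (≤ bound)
a_5 = 2: 156/23  (≤ bound)
a_6 = 6: 997/147  (> 99, stop)

156/23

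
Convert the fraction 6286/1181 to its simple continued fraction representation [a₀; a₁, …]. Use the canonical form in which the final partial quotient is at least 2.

[5; 3, 10, 38]

Apply division with remainder until the remainder is 0:
⌊6286/1181⌋ = 5, remainder 381
⌊1181/381⌋ = 3, remainder 38
⌊381/38⌋ = 10, remainder 1
⌊38/1⌋ = 38, remainder 0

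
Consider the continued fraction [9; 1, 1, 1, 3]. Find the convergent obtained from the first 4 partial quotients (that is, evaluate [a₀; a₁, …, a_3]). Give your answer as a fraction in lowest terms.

Start with 1.
1 + 1/(1/1) = 1 + 1/1 = 2/1
1 + 1/(2/1) = 1 + 1/2 = 3/2
9 + 1/(3/2) = 9 + 2/3 = 29/3

29/3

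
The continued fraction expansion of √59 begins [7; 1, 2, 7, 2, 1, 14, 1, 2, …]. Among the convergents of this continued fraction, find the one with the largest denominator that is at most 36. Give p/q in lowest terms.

List convergents until the denominator exceeds the bound:
a_0 = 7: 7/1  (≤ bound)
a_1 = 1: 8/1  (≤ bound)
a_2 = 2: 23/3  (≤ bound)
a_3 = 7: 169/22  (≤ bound)
a_4 = 2: 361/47  (> 36, stop)

169/22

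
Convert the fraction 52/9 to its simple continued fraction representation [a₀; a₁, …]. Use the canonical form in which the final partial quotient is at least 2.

Repeatedly divide and take the remainder:
52 = 5·9 + 7, so a_0 = 5
9 = 1·7 + 2, so a_1 = 1
7 = 3·2 + 1, so a_2 = 3
2 = 2·1 + 0, so a_3 = 2

[5; 1, 3, 2]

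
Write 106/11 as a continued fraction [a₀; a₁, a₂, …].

[9; 1, 1, 1, 3]

106 = 9·11 + 7, so a_0 = 9
11 = 1·7 + 4, so a_1 = 1
7 = 1·4 + 3, so a_2 = 1
4 = 1·3 + 1, so a_3 = 1
3 = 3·1 + 0, so a_4 = 3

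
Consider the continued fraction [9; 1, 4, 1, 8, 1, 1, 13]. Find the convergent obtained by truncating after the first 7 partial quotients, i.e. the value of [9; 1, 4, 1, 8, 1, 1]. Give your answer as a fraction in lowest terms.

Work from the innermost term outward:
Start with 1.
1 + 1/(1/1) = 1 + 1/1 = 2/1
8 + 1/(2/1) = 8 + 1/2 = 17/2
1 + 1/(17/2) = 1 + 2/17 = 19/17
4 + 1/(19/17) = 4 + 17/19 = 93/19
1 + 1/(93/19) = 1 + 19/93 = 112/93
9 + 1/(112/93) = 9 + 93/112 = 1101/112

1101/112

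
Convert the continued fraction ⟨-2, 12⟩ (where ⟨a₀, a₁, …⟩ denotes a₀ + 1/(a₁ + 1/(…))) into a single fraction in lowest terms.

Start with 12.
-2 + 1/(12/1) = -2 + 1/12 = -23/12

-23/12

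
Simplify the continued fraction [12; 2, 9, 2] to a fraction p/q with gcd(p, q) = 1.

Start with 2.
9 + 1/(2/1) = 9 + 1/2 = 19/2
2 + 1/(19/2) = 2 + 2/19 = 40/19
12 + 1/(40/19) = 12 + 19/40 = 499/40

499/40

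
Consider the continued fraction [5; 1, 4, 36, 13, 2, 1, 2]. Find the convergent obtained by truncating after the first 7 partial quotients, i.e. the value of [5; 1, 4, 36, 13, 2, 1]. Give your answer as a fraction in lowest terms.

42087/7255

a_0 = 5: 5/1
a_1 = 1: 6/1
a_2 = 4: 29/5
a_3 = 36: 1050/181
a_4 = 13: 13679/2358
a_5 = 2: 28408/4897
a_6 = 1: 42087/7255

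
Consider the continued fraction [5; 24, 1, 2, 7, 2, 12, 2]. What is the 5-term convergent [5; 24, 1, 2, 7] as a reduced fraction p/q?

Collapse the nested fraction from the inside out:
Start with 7.
2 + 1/(7/1) = 2 + 1/7 = 15/7
1 + 1/(15/7) = 1 + 7/15 = 22/15
24 + 1/(22/15) = 24 + 15/22 = 543/22
5 + 1/(543/22) = 5 + 22/543 = 2737/543

2737/543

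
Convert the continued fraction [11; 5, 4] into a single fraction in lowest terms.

235/21

Start with 4.
5 + 1/(4/1) = 5 + 1/4 = 21/4
11 + 1/(21/4) = 11 + 4/21 = 235/21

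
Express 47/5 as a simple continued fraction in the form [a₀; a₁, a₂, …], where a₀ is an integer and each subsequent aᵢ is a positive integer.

[9; 2, 2]

47 = 9·5 + 2, so a_0 = 9
5 = 2·2 + 1, so a_1 = 2
2 = 2·1 + 0, so a_2 = 2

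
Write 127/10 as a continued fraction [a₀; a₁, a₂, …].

127 ÷ 10 → quotient 12, remainder 7
10 ÷ 7 → quotient 1, remainder 3
7 ÷ 3 → quotient 2, remainder 1
3 ÷ 1 → quotient 3, remainder 0

[12; 1, 2, 3]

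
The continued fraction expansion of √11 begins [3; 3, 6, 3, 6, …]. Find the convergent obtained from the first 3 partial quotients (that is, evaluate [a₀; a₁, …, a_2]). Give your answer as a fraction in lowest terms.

Build up convergents one term at a time:
a_0 = 3: 3/1
a_1 = 3: 10/3
a_2 = 6: 63/19

63/19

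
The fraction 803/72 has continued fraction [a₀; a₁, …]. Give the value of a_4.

803 = 11·72 + 11, so a_0 = 11
72 = 6·11 + 6, so a_1 = 6
11 = 1·6 + 5, so a_2 = 1
6 = 1·5 + 1, so a_3 = 1
5 = 5·1 + 0, so a_4 = 5

5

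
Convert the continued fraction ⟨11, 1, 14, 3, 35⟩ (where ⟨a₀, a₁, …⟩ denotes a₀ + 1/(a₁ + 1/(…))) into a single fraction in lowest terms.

a_0 = 11: 11/1
a_1 = 1: 12/1
a_2 = 14: 179/15
a_3 = 3: 549/46
a_4 = 35: 19394/1625

19394/1625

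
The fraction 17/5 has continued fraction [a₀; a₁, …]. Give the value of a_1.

⌊17/5⌋ = 3, remainder 2
⌊5/2⌋ = 2, remainder 1

2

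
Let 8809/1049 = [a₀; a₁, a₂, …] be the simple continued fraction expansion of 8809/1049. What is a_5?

8809 ÷ 1049 → quotient 8, remainder 417
1049 ÷ 417 → quotient 2, remainder 215
417 ÷ 215 → quotient 1, remainder 202
215 ÷ 202 → quotient 1, remainder 13
202 ÷ 13 → quotient 15, remainder 7
13 ÷ 7 → quotient 1, remainder 6

1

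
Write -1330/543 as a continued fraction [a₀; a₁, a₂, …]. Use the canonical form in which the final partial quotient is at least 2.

[-3; 1, 1, 4, 2, 3, 2, 3]

-1330 ÷ 543 → quotient -3, remainder 299
543 ÷ 299 → quotient 1, remainder 244
299 ÷ 244 → quotient 1, remainder 55
244 ÷ 55 → quotient 4, remainder 24
55 ÷ 24 → quotient 2, remainder 7
24 ÷ 7 → quotient 3, remainder 3
7 ÷ 3 → quotient 2, remainder 1
3 ÷ 1 → quotient 3, remainder 0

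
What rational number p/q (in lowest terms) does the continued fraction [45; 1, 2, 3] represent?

Start with 3.
2 + 1/(3/1) = 2 + 1/3 = 7/3
1 + 1/(7/3) = 1 + 3/7 = 10/7
45 + 1/(10/7) = 45 + 7/10 = 457/10

457/10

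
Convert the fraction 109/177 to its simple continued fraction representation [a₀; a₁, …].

[0; 1, 1, 1, 1, 1, 1, 13]

109 = 0·177 + 109, so a_0 = 0
177 = 1·109 + 68, so a_1 = 1
109 = 1·68 + 41, so a_2 = 1
68 = 1·41 + 27, so a_3 = 1
41 = 1·27 + 14, so a_4 = 1
27 = 1·14 + 13, so a_5 = 1
14 = 1·13 + 1, so a_6 = 1
13 = 13·1 + 0, so a_7 = 13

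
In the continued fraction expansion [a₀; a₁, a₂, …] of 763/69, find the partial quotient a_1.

17

763 ÷ 69 → quotient 11, remainder 4
69 ÷ 4 → quotient 17, remainder 1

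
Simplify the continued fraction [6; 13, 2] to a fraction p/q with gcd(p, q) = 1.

Build up convergents one term at a time:
a_0 = 6: 6/1
a_1 = 13: 79/13
a_2 = 2: 164/27

164/27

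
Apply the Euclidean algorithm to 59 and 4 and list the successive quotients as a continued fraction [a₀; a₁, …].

Apply division with remainder until the remainder is 0:
59 ÷ 4 → quotient 14, remainder 3
4 ÷ 3 → quotient 1, remainder 1
3 ÷ 1 → quotient 3, remainder 0

[14; 1, 3]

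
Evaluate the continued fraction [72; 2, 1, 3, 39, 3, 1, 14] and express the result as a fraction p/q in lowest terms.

1856339/25653

a_0 = 72: 72/1
a_1 = 2: 145/2
a_2 = 1: 217/3
a_3 = 3: 796/11
a_4 = 39: 31261/432
a_5 = 3: 94579/1307
a_6 = 1: 125840/1739
a_7 = 14: 1856339/25653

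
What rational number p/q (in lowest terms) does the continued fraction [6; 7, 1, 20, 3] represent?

3118/509

Use the convergent recurrence hₖ = aₖ·hₖ₋₁ + hₖ₋₂ (and likewise for the denominators kₖ):
a_0 = 6: 6/1
a_1 = 7: 43/7
a_2 = 1: 49/8
a_3 = 20: 1023/167
a_4 = 3: 3118/509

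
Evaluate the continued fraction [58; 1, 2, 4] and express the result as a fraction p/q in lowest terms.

763/13

Start with 4.
2 + 1/(4/1) = 2 + 1/4 = 9/4
1 + 1/(9/4) = 1 + 4/9 = 13/9
58 + 1/(13/9) = 58 + 9/13 = 763/13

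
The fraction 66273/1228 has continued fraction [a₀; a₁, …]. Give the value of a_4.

66273 ÷ 1228 → quotient 53, remainder 1189
1228 ÷ 1189 → quotient 1, remainder 39
1189 ÷ 39 → quotient 30, remainder 19
39 ÷ 19 → quotient 2, remainder 1
19 ÷ 1 → quotient 19, remainder 0

19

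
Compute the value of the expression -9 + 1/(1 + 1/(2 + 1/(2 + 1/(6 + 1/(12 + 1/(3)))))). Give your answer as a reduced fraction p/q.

-13975/1686

a_0 = -9: -9/1
a_1 = 1: -8/1
a_2 = 2: -25/3
a_3 = 2: -58/7
a_4 = 6: -373/45
a_5 = 12: -4534/547
a_6 = 3: -13975/1686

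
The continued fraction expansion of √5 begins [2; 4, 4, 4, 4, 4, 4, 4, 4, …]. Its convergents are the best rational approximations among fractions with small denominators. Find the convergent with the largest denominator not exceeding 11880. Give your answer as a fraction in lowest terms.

12238/5473

List convergents until the denominator exceeds the bound:
a_0 = 2: 2/1  (≤ bound)
a_1 = 4: 9/4  (≤ bound)
a_2 = 4: 38/17  (≤ bound)
a_3 = 4: 161/72  (≤ bound)
a_4 = 4: 682/305  (≤ bound)
a_5 = 4: 2889/1292  (≤ bound)
a_6 = 4: 12238/5473  (≤ bound)
a_7 = 4: 51841/23184  (> 11880, stop)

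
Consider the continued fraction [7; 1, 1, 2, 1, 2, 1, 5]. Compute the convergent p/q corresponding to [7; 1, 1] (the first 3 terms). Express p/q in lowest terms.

Collapse the nested fraction from the inside out:
Start with 1.
1 + 1/(1/1) = 1 + 1/1 = 2/1
7 + 1/(2/1) = 7 + 1/2 = 15/2

15/2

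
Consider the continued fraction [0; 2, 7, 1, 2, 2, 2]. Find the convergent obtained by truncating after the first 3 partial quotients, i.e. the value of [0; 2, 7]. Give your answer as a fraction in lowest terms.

Start with 7.
2 + 1/(7/1) = 2 + 1/7 = 15/7
0 + 1/(15/7) = 0 + 7/15 = 7/15

7/15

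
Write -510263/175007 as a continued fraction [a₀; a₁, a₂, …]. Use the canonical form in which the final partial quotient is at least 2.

⌊-510263/175007⌋ = -3, remainder 14758
⌊175007/14758⌋ = 11, remainder 12669
⌊14758/12669⌋ = 1, remainder 2089
⌊12669/2089⌋ = 6, remainder 135
⌊2089/135⌋ = 15, remainder 64
⌊135/64⌋ = 2, remainder 7
⌊64/7⌋ = 9, remainder 1
⌊7/1⌋ = 7, remainder 0

[-3; 11, 1, 6, 15, 2, 9, 7]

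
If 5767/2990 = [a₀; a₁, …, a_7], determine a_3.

5767 = 1·2990 + 2777, so a_0 = 1
2990 = 1·2777 + 213, so a_1 = 1
2777 = 13·213 + 8, so a_2 = 13
213 = 26·8 + 5, so a_3 = 26

26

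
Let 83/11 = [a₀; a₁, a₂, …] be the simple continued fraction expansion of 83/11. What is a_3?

5

Apply division with remainder until the remainder is 0:
⌊83/11⌋ = 7, remainder 6
⌊11/6⌋ = 1, remainder 5
⌊6/5⌋ = 1, remainder 1
⌊5/1⌋ = 5, remainder 0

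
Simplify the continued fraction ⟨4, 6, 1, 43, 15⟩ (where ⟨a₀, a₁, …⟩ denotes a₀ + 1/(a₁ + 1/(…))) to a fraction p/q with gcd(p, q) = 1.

19109/4612

a_0 = 4: 4/1
a_1 = 6: 25/6
a_2 = 1: 29/7
a_3 = 43: 1272/307
a_4 = 15: 19109/4612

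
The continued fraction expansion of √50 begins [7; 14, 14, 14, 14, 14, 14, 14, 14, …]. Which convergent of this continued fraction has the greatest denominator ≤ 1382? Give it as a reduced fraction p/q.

List convergents until the denominator exceeds the bound:
a_0 = 7: 7/1  (≤ bound)
a_1 = 14: 99/14  (≤ bound)
a_2 = 14: 1393/197  (≤ bound)
a_3 = 14: 19601/2772  (> 1382, stop)

1393/197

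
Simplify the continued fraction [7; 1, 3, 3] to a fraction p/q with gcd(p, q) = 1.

Compute successive convergents:
a_0 = 7: 7/1
a_1 = 1: 8/1
a_2 = 3: 31/4
a_3 = 3: 101/13

101/13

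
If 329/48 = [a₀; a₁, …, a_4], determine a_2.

5

329 = 6·48 + 41, so a_0 = 6
48 = 1·41 + 7, so a_1 = 1
41 = 5·7 + 6, so a_2 = 5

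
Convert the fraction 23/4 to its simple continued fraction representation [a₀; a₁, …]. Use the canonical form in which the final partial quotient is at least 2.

[5; 1, 3]

23 ÷ 4 → quotient 5, remainder 3
4 ÷ 3 → quotient 1, remainder 1
3 ÷ 1 → quotient 3, remainder 0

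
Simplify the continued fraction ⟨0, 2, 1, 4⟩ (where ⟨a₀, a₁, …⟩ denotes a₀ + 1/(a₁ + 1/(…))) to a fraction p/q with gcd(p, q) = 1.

5/14

Start with 4.
1 + 1/(4/1) = 1 + 1/4 = 5/4
2 + 1/(5/4) = 2 + 4/5 = 14/5
0 + 1/(14/5) = 0 + 5/14 = 5/14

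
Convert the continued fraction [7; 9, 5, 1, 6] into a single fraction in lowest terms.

2673/376

Collapse the nested fraction from the inside out:
Start with 6.
1 + 1/(6/1) = 1 + 1/6 = 7/6
5 + 1/(7/6) = 5 + 6/7 = 41/7
9 + 1/(41/7) = 9 + 7/41 = 376/41
7 + 1/(376/41) = 7 + 41/376 = 2673/376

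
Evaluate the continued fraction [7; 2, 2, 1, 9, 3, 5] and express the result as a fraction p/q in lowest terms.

a_0 = 7: 7/1
a_1 = 2: 15/2
a_2 = 2: 37/5
a_3 = 1: 52/7
a_4 = 9: 505/68
a_5 = 3: 1567/211
a_6 = 5: 8340/1123

8340/1123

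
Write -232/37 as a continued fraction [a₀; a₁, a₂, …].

Run the Euclidean algorithm, recording each quotient:
⌊-232/37⌋ = -7, remainder 27
⌊37/27⌋ = 1, remainder 10
⌊27/10⌋ = 2, remainder 7
⌊10/7⌋ = 1, remainder 3
⌊7/3⌋ = 2, remainder 1
⌊3/1⌋ = 3, remainder 0

[-7; 1, 2, 1, 2, 3]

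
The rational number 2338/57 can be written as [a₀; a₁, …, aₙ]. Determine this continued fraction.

[41; 57]

2338 ÷ 57 → quotient 41, remainder 1
57 ÷ 1 → quotient 57, remainder 0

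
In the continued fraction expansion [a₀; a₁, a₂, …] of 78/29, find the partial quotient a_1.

78 ÷ 29 → quotient 2, remainder 20
29 ÷ 20 → quotient 1, remainder 9

1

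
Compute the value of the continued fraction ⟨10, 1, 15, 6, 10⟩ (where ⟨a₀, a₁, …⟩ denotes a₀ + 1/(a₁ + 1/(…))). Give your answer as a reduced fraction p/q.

Start with 10.
6 + 1/(10/1) = 6 + 1/10 = 61/10
15 + 1/(61/10) = 15 + 10/61 = 925/61
1 + 1/(925/61) = 1 + 61/925 = 986/925
10 + 1/(986/925) = 10 + 925/986 = 10785/986

10785/986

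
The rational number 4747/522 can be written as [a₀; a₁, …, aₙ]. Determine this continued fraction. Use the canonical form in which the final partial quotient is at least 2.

Repeatedly divide and take the remainder:
4747 = 9·522 + 49, so a_0 = 9
522 = 10·49 + 32, so a_1 = 10
49 = 1·32 + 17, so a_2 = 1
32 = 1·17 + 15, so a_3 = 1
17 = 1·15 + 2, so a_4 = 1
15 = 7·2 + 1, so a_5 = 7
2 = 2·1 + 0, so a_6 = 2

[9; 10, 1, 1, 1, 7, 2]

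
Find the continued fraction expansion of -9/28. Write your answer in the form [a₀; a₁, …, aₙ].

-9 = -1·28 + 19, so a_0 = -1
28 = 1·19 + 9, so a_1 = 1
19 = 2·9 + 1, so a_2 = 2
9 = 9·1 + 0, so a_3 = 9

[-1; 1, 2, 9]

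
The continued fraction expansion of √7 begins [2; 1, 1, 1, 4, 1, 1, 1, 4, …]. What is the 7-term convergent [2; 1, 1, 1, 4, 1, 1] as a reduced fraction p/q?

Starting at the tail and folding back:
Start with 1.
1 + 1/(1/1) = 1 + 1/1 = 2/1
4 + 1/(2/1) = 4 + 1/2 = 9/2
1 + 1/(9/2) = 1 + 2/9 = 11/9
1 + 1/(11/9) = 1 + 9/11 = 20/11
1 + 1/(20/11) = 1 + 11/20 = 31/20
2 + 1/(31/20) = 2 + 20/31 = 82/31

82/31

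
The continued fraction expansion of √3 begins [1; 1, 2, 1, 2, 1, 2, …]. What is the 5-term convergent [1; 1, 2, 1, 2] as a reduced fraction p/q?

Use the convergent recurrence hₖ = aₖ·hₖ₋₁ + hₖ₋₂ (and likewise for the denominators kₖ):
a_0 = 1: 1/1
a_1 = 1: 2/1
a_2 = 2: 5/3
a_3 = 1: 7/4
a_4 = 2: 19/11

19/11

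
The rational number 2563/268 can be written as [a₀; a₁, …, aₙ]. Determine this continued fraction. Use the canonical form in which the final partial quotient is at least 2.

Apply division with remainder until the remainder is 0:
2563 = 9·268 + 151, so a_0 = 9
268 = 1·151 + 117, so a_1 = 1
151 = 1·117 + 34, so a_2 = 1
117 = 3·34 + 15, so a_3 = 3
34 = 2·15 + 4, so a_4 = 2
15 = 3·4 + 3, so a_5 = 3
4 = 1·3 + 1, so a_6 = 1
3 = 3·1 + 0, so a_7 = 3

[9; 1, 1, 3, 2, 3, 1, 3]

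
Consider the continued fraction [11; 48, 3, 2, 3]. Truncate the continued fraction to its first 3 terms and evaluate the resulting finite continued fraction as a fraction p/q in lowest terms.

1598/145

Collapse the nested fraction from the inside out:
Start with 3.
48 + 1/(3/1) = 48 + 1/3 = 145/3
11 + 1/(145/3) = 11 + 3/145 = 1598/145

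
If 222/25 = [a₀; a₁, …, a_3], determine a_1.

⌊222/25⌋ = 8, remainder 22
⌊25/22⌋ = 1, remainder 3

1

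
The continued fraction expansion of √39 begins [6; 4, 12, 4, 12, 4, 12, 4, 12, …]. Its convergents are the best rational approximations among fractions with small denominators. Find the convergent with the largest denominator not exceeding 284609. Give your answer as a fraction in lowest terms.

List convergents until the denominator exceeds the bound:
a_0 = 6: 6/1  (≤ bound)
a_1 = 4: 25/4  (≤ bound)
a_2 = 12: 306/49  (≤ bound)
a_3 = 4: 1249/200  (≤ bound)
a_4 = 12: 15294/2449  (≤ bound)
a_5 = 4: 62425/9996  (≤ bound)
a_6 = 12: 764394/122401  (≤ bound)
a_7 = 4: 3120001/499600  (> 284609, stop)

764394/122401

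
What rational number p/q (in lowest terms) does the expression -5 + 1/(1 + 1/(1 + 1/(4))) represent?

-40/9

a_0 = -5: -5/1
a_1 = 1: -4/1
a_2 = 1: -9/2
a_3 = 4: -40/9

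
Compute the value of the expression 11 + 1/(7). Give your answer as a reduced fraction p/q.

a_0 = 11: 11/1
a_1 = 7: 78/7

78/7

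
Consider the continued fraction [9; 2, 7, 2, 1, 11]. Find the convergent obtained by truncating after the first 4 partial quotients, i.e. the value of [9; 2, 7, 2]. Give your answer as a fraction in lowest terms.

Start with 2.
7 + 1/(2/1) = 7 + 1/2 = 15/2
2 + 1/(15/2) = 2 + 2/15 = 32/15
9 + 1/(32/15) = 9 + 15/32 = 303/32

303/32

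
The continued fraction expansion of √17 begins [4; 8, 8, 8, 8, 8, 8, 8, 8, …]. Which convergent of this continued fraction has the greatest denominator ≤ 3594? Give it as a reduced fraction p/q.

2177/528

a_0 = 4: 4/1  (≤ bound)
a_1 = 8: 33/8  (≤ bound)
a_2 = 8: 268/65  (≤ bound)
a_3 = 8: 2177/528  (≤ bound)
a_4 = 8: 17684/4289  (> 3594, stop)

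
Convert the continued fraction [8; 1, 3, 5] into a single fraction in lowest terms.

Start with 5.
3 + 1/(5/1) = 3 + 1/5 = 16/5
1 + 1/(16/5) = 1 + 5/16 = 21/16
8 + 1/(21/16) = 8 + 16/21 = 184/21

184/21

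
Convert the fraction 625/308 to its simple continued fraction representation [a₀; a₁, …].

Repeatedly divide and take the remainder:
625 = 2·308 + 9, so a_0 = 2
308 = 34·9 + 2, so a_1 = 34
9 = 4·2 + 1, so a_2 = 4
2 = 2·1 + 0, so a_3 = 2

[2; 34, 4, 2]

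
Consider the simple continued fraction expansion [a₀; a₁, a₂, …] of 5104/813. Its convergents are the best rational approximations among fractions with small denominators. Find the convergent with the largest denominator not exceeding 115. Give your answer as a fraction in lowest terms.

113/18

List convergents until the denominator exceeds the bound:
a_0 = 6: 6/1  (≤ bound)
a_1 = 3: 19/3  (≤ bound)
a_2 = 1: 25/4  (≤ bound)
a_3 = 1: 44/7  (≤ bound)
a_4 = 2: 113/18  (≤ bound)
a_5 = 14: 1626/259  (> 115, stop)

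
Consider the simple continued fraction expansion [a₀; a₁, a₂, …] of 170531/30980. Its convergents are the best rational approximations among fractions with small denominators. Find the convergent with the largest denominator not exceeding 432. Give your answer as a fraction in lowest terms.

1211/220

a_0 = 5: 5/1  (≤ bound)
a_1 = 1: 6/1  (≤ bound)
a_2 = 1: 11/2  (≤ bound)
a_3 = 54: 600/109  (≤ bound)
a_4 = 2: 1211/220  (≤ bound)
a_5 = 3: 4233/769  (> 432, stop)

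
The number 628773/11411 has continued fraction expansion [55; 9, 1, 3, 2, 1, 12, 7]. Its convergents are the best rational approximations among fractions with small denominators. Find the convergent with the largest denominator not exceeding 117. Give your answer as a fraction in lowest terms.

4849/88

a_0 = 55: 55/1  (≤ bound)
a_1 = 9: 496/9  (≤ bound)
a_2 = 1: 551/10  (≤ bound)
a_3 = 3: 2149/39  (≤ bound)
a_4 = 2: 4849/88  (≤ bound)
a_5 = 1: 6998/127  (> 117, stop)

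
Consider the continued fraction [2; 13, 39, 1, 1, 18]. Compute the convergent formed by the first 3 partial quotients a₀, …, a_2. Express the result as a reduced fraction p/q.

Collapse the nested fraction from the inside out:
Start with 39.
13 + 1/(39/1) = 13 + 1/39 = 508/39
2 + 1/(508/39) = 2 + 39/508 = 1055/508

1055/508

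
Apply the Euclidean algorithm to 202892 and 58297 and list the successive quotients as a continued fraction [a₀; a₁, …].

[3; 2, 12, 4, 1, 45, 10]

202892 = 3·58297 + 28001, so a_0 = 3
58297 = 2·28001 + 2295, so a_1 = 2
28001 = 12·2295 + 461, so a_2 = 12
2295 = 4·461 + 451, so a_3 = 4
461 = 1·451 + 10, so a_4 = 1
451 = 45·10 + 1, so a_5 = 45
10 = 10·1 + 0, so a_6 = 10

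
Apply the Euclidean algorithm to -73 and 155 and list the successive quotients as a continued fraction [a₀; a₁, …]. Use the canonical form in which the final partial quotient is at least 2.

⌊-73/155⌋ = -1, remainder 82
⌊155/82⌋ = 1, remainder 73
⌊82/73⌋ = 1, remainder 9
⌊73/9⌋ = 8, remainder 1
⌊9/1⌋ = 9, remainder 0

[-1; 1, 1, 8, 9]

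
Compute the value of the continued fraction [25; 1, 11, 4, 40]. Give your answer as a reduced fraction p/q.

51111/1972

Compute successive convergents:
a_0 = 25: 25/1
a_1 = 1: 26/1
a_2 = 11: 311/12
a_3 = 4: 1270/49
a_4 = 40: 51111/1972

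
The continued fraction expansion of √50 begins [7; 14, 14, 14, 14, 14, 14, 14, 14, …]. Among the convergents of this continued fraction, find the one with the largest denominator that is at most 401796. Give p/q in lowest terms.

a_0 = 7: 7/1  (≤ bound)
a_1 = 14: 99/14  (≤ bound)
a_2 = 14: 1393/197  (≤ bound)
a_3 = 14: 19601/2772  (≤ bound)
a_4 = 14: 275807/39005  (≤ bound)
a_5 = 14: 3880899/548842  (> 401796, stop)

275807/39005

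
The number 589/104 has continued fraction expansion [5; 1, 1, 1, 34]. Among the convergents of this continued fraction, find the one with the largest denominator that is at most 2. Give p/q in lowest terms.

a_0 = 5: 5/1  (≤ bound)
a_1 = 1: 6/1  (≤ bound)
a_2 = 1: 11/2  (≤ bound)
a_3 = 1: 17/3  (> 2, stop)

11/2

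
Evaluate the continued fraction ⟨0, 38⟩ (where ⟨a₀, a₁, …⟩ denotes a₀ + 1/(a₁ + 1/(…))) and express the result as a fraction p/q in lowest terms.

Compute successive convergents:
a_0 = 0: 0/1
a_1 = 38: 1/38

1/38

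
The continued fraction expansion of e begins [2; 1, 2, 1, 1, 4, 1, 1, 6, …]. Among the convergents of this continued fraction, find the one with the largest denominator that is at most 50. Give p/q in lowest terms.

106/39

a_0 = 2: 2/1  (≤ bound)
a_1 = 1: 3/1  (≤ bound)
a_2 = 2: 8/3  (≤ bound)
a_3 = 1: 11/4  (≤ bound)
a_4 = 1: 19/7  (≤ bound)
a_5 = 4: 87/32  (≤ bound)
a_6 = 1: 106/39  (≤ bound)
a_7 = 1: 193/71  (> 50, stop)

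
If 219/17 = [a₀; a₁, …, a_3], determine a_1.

219 = 12·17 + 15, so a_0 = 12
17 = 1·15 + 2, so a_1 = 1

1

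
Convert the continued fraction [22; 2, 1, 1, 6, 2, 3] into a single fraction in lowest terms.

a_0 = 22: 22/1
a_1 = 2: 45/2
a_2 = 1: 67/3
a_3 = 1: 112/5
a_4 = 6: 739/33
a_5 = 2: 1590/71
a_6 = 3: 5509/246

5509/246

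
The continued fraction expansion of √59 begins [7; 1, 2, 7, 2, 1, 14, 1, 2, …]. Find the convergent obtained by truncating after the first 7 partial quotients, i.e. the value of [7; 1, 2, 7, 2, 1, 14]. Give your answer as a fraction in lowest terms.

Use the convergent recurrence hₖ = aₖ·hₖ₋₁ + hₖ₋₂ (and likewise for the denominators kₖ):
a_0 = 7: 7/1
a_1 = 1: 8/1
a_2 = 2: 23/3
a_3 = 7: 169/22
a_4 = 2: 361/47
a_5 = 1: 530/69
a_6 = 14: 7781/1013

7781/1013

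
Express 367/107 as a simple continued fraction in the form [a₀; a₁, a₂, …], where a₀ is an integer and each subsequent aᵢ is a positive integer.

Repeatedly divide and take the remainder:
367 ÷ 107 → quotient 3, remainder 46
107 ÷ 46 → quotient 2, remainder 15
46 ÷ 15 → quotient 3, remainder 1
15 ÷ 1 → quotient 15, remainder 0

[3; 2, 3, 15]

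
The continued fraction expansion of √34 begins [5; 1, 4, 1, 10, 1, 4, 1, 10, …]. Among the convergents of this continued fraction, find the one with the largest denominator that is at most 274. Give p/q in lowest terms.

414/71

a_0 = 5: 5/1  (≤ bound)
a_1 = 1: 6/1  (≤ bound)
a_2 = 4: 29/5  (≤ bound)
a_3 = 1: 35/6  (≤ bound)
a_4 = 10: 379/65  (≤ bound)
a_5 = 1: 414/71  (≤ bound)
a_6 = 4: 2035/349  (> 274, stop)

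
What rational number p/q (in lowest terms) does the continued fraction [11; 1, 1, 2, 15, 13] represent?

Start with 13.
15 + 1/(13/1) = 15 + 1/13 = 196/13
2 + 1/(196/13) = 2 + 13/196 = 405/196
1 + 1/(405/196) = 1 + 196/405 = 601/405
1 + 1/(601/405) = 1 + 405/601 = 1006/601
11 + 1/(1006/601) = 11 + 601/1006 = 11667/1006

11667/1006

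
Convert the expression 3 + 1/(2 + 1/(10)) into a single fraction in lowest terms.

Collapse the nested fraction from the inside out:
Start with 10.
2 + 1/(10/1) = 2 + 1/10 = 21/10
3 + 1/(21/10) = 3 + 10/21 = 73/21

73/21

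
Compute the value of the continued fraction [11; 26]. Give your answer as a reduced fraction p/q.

287/26

Start with 26.
11 + 1/(26/1) = 11 + 1/26 = 287/26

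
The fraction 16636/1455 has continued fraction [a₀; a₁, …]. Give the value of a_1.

16636 ÷ 1455 → quotient 11, remainder 631
1455 ÷ 631 → quotient 2, remainder 193

2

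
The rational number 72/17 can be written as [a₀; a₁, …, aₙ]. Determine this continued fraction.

[4; 4, 4]

⌊72/17⌋ = 4, remainder 4
⌊17/4⌋ = 4, remainder 1
⌊4/1⌋ = 4, remainder 0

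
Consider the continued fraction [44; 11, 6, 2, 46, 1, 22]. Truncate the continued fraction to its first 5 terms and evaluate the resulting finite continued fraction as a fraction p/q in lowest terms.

Work from the innermost term outward:
Start with 46.
2 + 1/(46/1) = 2 + 1/46 = 93/46
6 + 1/(93/46) = 6 + 46/93 = 604/93
11 + 1/(604/93) = 11 + 93/604 = 6737/604
44 + 1/(6737/604) = 44 + 604/6737 = 297032/6737

297032/6737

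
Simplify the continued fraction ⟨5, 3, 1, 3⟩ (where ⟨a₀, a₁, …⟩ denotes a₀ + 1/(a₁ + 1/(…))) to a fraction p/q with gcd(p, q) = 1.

79/15

a_0 = 5: 5/1
a_1 = 3: 16/3
a_2 = 1: 21/4
a_3 = 3: 79/15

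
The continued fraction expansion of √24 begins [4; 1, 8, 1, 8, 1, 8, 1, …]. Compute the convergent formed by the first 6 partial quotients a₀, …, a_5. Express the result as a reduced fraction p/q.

Build up convergents one term at a time:
a_0 = 4: 4/1
a_1 = 1: 5/1
a_2 = 8: 44/9
a_3 = 1: 49/10
a_4 = 8: 436/89
a_5 = 1: 485/99

485/99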